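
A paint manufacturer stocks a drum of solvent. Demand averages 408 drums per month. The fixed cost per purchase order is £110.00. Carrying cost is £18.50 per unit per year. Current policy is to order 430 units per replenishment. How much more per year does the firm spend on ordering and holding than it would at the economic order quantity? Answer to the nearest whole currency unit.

Annual demand D = 408 × 12 = 4,896.
EOQ = √(2DS/H) = √(2 × 4,896 × 110 / 18.5) ≈ 241.29.
Cost at Q* = (D/Q*)S + (Q*/2)H = √(2DSH) ≈ £4,463.94.
Cost at Q = 430: (4,896/430)×110 + (430/2)×18.5 = £1,252.47 + £3,977.50 = £5,229.97.
Excess = £5,229.97 − £4,463.94 = £766.03.

Extra cost ≈ £766 per year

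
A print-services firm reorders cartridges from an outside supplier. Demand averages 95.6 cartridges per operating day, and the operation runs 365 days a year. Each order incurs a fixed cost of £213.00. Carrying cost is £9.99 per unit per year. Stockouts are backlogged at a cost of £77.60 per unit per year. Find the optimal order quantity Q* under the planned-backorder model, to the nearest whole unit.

Annual demand D = 95.6 × 365 = 34,894.
With planned backorders, Q* = √(2DS/H) · √((H+B)/B).
√(2DS/H) = √(2 × 34,894 × 213 / 9.99) = 1219.825.
√((H+B)/B) = √((9.99+77.6)/77.6) = 1.0624.
Q* ≈ 1295.967.

Q* ≈ 1,296 cartridges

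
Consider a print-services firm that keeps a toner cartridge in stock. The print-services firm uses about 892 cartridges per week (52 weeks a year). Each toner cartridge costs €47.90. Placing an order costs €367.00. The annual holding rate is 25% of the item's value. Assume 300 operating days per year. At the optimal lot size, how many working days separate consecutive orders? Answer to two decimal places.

Annual demand D = 892 × 52 = 46,384.
Holding cost H = 0.25 × €47.90 = €11.9750 per unit per year.
The optimal lot size = √(2DS/H) = √(2 × 46,384 × 367 / 11.975) ≈ 1686.14.
Cycle time = Q*/D × 300 = 1686.14 / 46,384 × 300 ≈ 10.906 days.

T ≈ 10.91 days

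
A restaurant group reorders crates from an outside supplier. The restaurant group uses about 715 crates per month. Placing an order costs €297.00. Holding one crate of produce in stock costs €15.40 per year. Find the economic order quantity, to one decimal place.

Annual demand D = 715 × 12 = 8,580.
EOQ = √(2DS / H) = √(2 × 8,580 × 297 / 15.4).
= √(5,096,520 / 15.4) = √330,942.8571 ≈ 575.276.

Q* ≈ 575.3 crates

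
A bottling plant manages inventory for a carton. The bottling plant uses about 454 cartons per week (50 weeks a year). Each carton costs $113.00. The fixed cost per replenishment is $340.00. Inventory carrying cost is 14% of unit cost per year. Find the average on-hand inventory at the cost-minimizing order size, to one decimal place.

Annual demand D = 454 × 50 = 22,700.
Holding cost H = 0.14 × $113.00 = $15.8200 per unit per year.
The optimal lot size = √(2DS/H) = √(2 × 22,700 × 340 / 15.82) ≈ 987.79.
Average inventory = Q*/2 ≈ 987.79 / 2 = 493.894.

Average inventory ≈ 493.9 cartons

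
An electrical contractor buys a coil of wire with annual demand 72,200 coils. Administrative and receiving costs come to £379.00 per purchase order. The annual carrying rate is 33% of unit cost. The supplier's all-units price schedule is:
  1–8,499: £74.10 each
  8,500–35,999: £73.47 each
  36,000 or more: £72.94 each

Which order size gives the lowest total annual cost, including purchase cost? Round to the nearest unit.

Holding cost per unit per year at price C is H = 0.33·C.
Candidates are each tier's EOQ (if it falls in that tier) and each price-break quantity.
EOQ at £74.10 = 1496.0 (feasible in tier 1): TC = 72,200×£74.10 + (72,200/1496.0)×379 + (1496.0/2)×0.33×£74.10 = £5,386,602.15.
EOQ at £73.47 = 1502.4 < 8500, so use break Q=8500: TC = 72,200×£73.47 + (72,200/8500.0)×379 + (8500.0/2)×0.33×£73.47 = £5,410,794.95.
EOQ at £72.94 = 1507.9 < 36000, so use break Q=36000: TC = 72,200×£72.94 + (72,200/36000.0)×379 + (36000.0/2)×0.33×£72.94 = £5,700,291.71.
Lowest total cost is £5,386,602.15 at Q = 1496.0.

Q* ≈ 1,496 coils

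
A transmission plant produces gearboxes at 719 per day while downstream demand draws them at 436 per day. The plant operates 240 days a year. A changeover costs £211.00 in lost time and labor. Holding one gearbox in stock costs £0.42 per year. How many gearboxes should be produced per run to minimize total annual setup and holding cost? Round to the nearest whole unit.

Annual demand D = 436 × 240 = 104,640.
Production build-up factor (1 − d/p) = 1 − 436/719 = 0.3936.
Q* = √(2DS / (H(1 − d/p))) = √(2 × 104,640 × 211 / (0.42 × 0.3936)).
= √(44,158,080 / 0.1653) ≈ 16343.749.

Q* ≈ 16,344 gearboxes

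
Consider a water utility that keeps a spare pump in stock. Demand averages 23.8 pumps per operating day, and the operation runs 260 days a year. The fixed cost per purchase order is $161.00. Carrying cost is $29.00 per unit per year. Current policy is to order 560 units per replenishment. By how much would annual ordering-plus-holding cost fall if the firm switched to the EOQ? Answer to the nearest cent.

Extra cost ≈ $2,297.50 per year

Annual demand D = 23.8 × 260 = 6,188.
EOQ = √(2DS/H) = √(2 × 6,188 × 161 / 29) ≈ 262.12.
Cost at Q* = (D/Q*)S + (Q*/2)H = √(2DSH) ≈ $7,601.55.
Cost at Q = 560: (6,188/560)×161 + (560/2)×29 = $1,779.05 + $8,120.00 = $9,899.05.
Excess = $9,899.05 − $7,601.55 = $2,297.50.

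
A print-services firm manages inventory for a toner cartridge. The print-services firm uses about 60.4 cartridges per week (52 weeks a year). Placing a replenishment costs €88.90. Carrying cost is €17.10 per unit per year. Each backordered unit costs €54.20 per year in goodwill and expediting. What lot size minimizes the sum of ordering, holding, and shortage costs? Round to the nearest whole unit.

Annual demand D = 60.4 × 52 = 3,140.8.
With planned backorders, Q* = √(2DS/H) · √((H+B)/B).
√(2DS/H) = √(2 × 3,140.8 × 88.9 / 17.1) = 180.712.
√((H+B)/B) = √((17.1+54.2)/54.2) = 1.1470.
Q* ≈ 207.268.

Q* ≈ 207 cartridges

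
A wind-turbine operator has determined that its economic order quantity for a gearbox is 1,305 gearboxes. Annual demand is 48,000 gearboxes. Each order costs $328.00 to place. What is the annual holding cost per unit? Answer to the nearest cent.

H ≈ $18.49

Invert the EOQ relation Q*² = 2DS/H.
From Q* = √(2DS/H): H = 2DS / Q*² = 2 × 48,000 × 328 / 1,305² = 18.4895.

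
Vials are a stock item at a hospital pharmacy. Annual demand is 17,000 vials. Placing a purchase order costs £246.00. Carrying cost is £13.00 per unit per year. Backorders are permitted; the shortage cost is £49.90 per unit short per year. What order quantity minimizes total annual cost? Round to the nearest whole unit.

With planned backorders, Q* = √(2DS/H) · √((H+B)/B).
√(2DS/H) = √(2 × 17,000 × 246 / 13) = 802.113.
√((H+B)/B) = √((13+49.9)/49.9) = 1.1227.
Q* ≈ 900.555.

Q* ≈ 901 vials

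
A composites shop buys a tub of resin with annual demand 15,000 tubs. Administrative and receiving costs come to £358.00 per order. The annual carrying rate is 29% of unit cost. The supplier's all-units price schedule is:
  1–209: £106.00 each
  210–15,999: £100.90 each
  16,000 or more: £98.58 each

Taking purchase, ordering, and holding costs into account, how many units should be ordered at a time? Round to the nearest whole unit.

Holding cost per unit per year at price C is H = 0.29·C.
Candidates are each tier's EOQ (if it falls in that tier) and each price-break quantity.
Tier 1 (£106.00): EOQ = 591.1 exceeds tier's upper bound 209, so this tier is dominated.
EOQ at £100.90 = 605.8 (feasible in tier 2): TC = 15,000×£100.90 + (15,000/605.8)×358 + (605.8/2)×0.29×£100.90 = £1,531,227.47.
EOQ at £98.58 = 612.9 < 16000, so use break Q=16000: TC = 15,000×£98.58 + (15,000/16000.0)×358 + (16000.0/2)×0.29×£98.58 = £1,707,741.23.
Lowest total cost is £1,531,227.47 at Q = 605.8.

Q* ≈ 606 tubs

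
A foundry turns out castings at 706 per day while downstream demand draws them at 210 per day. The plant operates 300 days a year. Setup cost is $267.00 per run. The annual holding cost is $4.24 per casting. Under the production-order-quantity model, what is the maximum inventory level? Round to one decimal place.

I_max ≈ 2,361.0 castings

Annual demand D = 210 × 300 = 63,000.
Production build-up factor (1 − d/p) = 1 − 210/706 = 0.7025.
Q* = √(2DS / (H(1 − d/p))) = √(2 × 63,000 × 267 / (4.24 × 0.7025)).
= √(33,642,000 / 2.9788) ≈ 3360.621.
Maximum inventory = Q*(1 − d/p) = 3360.621 × 0.7025 ≈ 2361.003.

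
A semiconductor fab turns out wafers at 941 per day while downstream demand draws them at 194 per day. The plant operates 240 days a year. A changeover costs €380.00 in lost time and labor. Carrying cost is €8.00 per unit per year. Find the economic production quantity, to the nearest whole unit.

Q* ≈ 2,360 wafers

Annual demand D = 194 × 240 = 46,560.
Production build-up factor (1 − d/p) = 1 − 194/941 = 0.7938.
Q* = √(2DS / (H(1 − d/p))) = √(2 × 46,560 × 380 / (8 × 0.7938)).
= √(35,385,600 / 6.3507) ≈ 2360.493.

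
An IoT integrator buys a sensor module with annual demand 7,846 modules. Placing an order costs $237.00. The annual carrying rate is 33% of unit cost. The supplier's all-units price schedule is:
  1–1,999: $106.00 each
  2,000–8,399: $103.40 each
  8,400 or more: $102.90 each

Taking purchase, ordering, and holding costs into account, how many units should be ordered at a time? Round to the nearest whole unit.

Holding cost per unit per year at price C is H = 0.33·C.
Candidates are each tier's EOQ (if it falls in that tier) and each price-break quantity.
EOQ at $106.00 = 326.1 (feasible in tier 1): TC = 7,846×$106.00 + (7,846/326.1)×237 + (326.1/2)×0.33×$106.00 = $843,081.73.
EOQ at $103.40 = 330.1 < 2000, so use break Q=2000: TC = 7,846×$103.40 + (7,846/2000.0)×237 + (2000.0/2)×0.33×$103.40 = $846,328.15.
EOQ at $102.90 = 330.9 < 8400, so use break Q=8400: TC = 7,846×$102.90 + (7,846/8400.0)×237 + (8400.0/2)×0.33×$102.90 = $950,194.17.
Lowest total cost is $843,081.73 at Q = 326.1.

Q* ≈ 326 modules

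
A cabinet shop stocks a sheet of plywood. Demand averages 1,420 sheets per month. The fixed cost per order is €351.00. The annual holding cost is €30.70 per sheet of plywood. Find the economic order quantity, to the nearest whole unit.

Annual demand D = 1,420 × 12 = 17,040.
EOQ = √(2DS / H) = √(2 × 17,040 × 351 / 30.7).
= √(11,962,080 / 30.7) = √389,644.2997 ≈ 624.215.

Q* ≈ 624 sheets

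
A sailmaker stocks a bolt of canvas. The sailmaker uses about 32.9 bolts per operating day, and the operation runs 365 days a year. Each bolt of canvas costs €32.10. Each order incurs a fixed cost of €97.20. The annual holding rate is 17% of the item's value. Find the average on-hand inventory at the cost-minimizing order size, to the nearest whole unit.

Average inventory ≈ 327 bolts

Annual demand D = 32.9 × 365 = 12,008.5.
Holding cost H = 0.17 × €32.10 = €5.4570 per unit per year.
Q* = √(2DS/H) = √(2 × 12,008.5 × 97.2 / 5.457) ≈ 654.06.
Average inventory = Q*/2 ≈ 654.06 / 2 = 327.028.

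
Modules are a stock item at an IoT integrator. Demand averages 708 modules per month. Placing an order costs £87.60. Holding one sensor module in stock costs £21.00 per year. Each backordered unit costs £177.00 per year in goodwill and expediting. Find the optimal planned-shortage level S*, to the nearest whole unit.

S* ≈ 30 modules

Annual demand D = 708 × 12 = 8,496.
With planned backorders, Q* = √(2DS/H) · √((H+B)/B).
√(2DS/H) = √(2 × 8,496 × 87.6 / 21) = 266.235.
√((H+B)/B) = √((21+177)/177) = 1.0577.
Q* ≈ 281.586.
S* = Q* · H/(H+B) = 281.586 × 21/198 ≈ 29.865.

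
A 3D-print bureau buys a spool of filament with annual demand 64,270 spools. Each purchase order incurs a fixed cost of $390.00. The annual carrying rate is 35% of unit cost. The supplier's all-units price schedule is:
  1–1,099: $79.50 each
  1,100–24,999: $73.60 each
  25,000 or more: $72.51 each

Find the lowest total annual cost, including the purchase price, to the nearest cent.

TC* ≈ $4,766,207.56

Holding cost per unit per year at price C is H = 0.35·C.
For each price level, check whether its EOQ is feasible; otherwise the best quantity at that price is the breakpoint.
Tier 1 ($79.50): EOQ = 1342.3 exceeds tier's upper bound 1099, so this tier is dominated.
EOQ at $73.60 = 1395.0 (feasible in tier 2): TC = 64,270×$73.60 + (64,270/1395.0)×390 + (1395.0/2)×0.35×$73.60 = $4,766,207.56.
EOQ at $72.51 = 1405.5 < 25000, so use break Q=25000: TC = 64,270×$72.51 + (64,270/25000.0)×390 + (25000.0/2)×0.35×$72.51 = $4,978,451.56.
Lowest total cost among the candidates is at Q = 1395.0.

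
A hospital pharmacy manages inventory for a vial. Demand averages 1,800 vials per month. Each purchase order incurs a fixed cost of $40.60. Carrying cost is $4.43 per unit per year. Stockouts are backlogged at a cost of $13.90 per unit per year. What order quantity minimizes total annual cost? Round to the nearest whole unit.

Q* ≈ 723 vials

Annual demand D = 1,800 × 12 = 21,600.
With planned backorders, Q* = √(2DS/H) · √((H+B)/B).
√(2DS/H) = √(2 × 21,600 × 40.6 / 4.43) = 629.221.
√((H+B)/B) = √((4.43+13.9)/13.9) = 1.1483.
Q* ≈ 722.565.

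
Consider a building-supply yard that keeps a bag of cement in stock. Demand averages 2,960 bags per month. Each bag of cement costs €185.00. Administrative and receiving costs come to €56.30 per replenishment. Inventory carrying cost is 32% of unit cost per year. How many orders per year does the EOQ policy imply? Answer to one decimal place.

Annual demand D = 2,960 × 12 = 35,520.
Holding cost H = 0.32 × €185.00 = €59.2000 per unit per year.
The optimal lot size = √(2DS/H) = √(2 × 35,520 × 56.3 / 59.2) ≈ 259.92.
Orders per year = D / Q* = 35,520 / 259.92 ≈ 136.656.

N ≈ 136.7 orders per year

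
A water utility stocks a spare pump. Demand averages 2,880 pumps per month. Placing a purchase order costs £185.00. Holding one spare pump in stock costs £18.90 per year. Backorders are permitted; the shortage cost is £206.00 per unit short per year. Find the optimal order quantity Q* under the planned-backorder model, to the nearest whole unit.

Q* ≈ 859 pumps

Annual demand D = 2,880 × 12 = 34,560.
With planned backorders, Q* = √(2DS/H) · √((H+B)/B).
√(2DS/H) = √(2 × 34,560 × 185 / 18.9) = 822.540.
√((H+B)/B) = √((18.9+206)/206) = 1.0449.
Q* ≈ 859.445.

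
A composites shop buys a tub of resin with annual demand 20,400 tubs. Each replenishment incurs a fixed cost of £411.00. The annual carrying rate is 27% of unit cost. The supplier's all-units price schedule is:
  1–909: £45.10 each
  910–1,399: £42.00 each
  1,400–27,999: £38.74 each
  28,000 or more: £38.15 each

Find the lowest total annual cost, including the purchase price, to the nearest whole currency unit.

TC* ≈ £803,607

Holding cost per unit per year at price C is H = 0.27·C.
For each price level, check whether its EOQ is feasible; otherwise the best quantity at that price is the breakpoint.
Tier 1 (£45.10): EOQ = 1173.5 exceeds tier's upper bound 909, so this tier is dominated.
EOQ at £42.00 = 1216.0 (feasible in tier 2): TC = 20,400×£42.00 + (20,400/1216.0)×411 + (1216.0/2)×0.27×£42.00 = £870,589.79.
EOQ at £38.74 = 1266.2 < 1400, so use break Q=1400: TC = 20,400×£38.74 + (20,400/1400.0)×411 + (1400.0/2)×0.27×£38.74 = £803,606.72.
EOQ at £38.15 = 1275.9 < 28000, so use break Q=28000: TC = 20,400×£38.15 + (20,400/28000.0)×411 + (28000.0/2)×0.27×£38.15 = £922,766.44.
Lowest total cost among the candidates is at Q = 1400.0.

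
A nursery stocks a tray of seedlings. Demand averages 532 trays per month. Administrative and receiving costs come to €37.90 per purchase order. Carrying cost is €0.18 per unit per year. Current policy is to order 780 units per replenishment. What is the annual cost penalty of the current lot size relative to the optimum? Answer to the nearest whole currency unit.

Annual demand D = 532 × 12 = 6,384.
EOQ = √(2DS/H) = √(2 × 6,384 × 37.9 / 0.18) ≈ 1639.63.
Cost at Q* = (D/Q*)S + (Q*/2)H = √(2DSH) ≈ €295.13.
Cost at Q = 780: (6,384/780)×37.9 + (780/2)×0.18 = €310.20 + €70.20 = €380.40.
Excess = €380.40 − €295.13 = €85.26.

Extra cost ≈ €85 per year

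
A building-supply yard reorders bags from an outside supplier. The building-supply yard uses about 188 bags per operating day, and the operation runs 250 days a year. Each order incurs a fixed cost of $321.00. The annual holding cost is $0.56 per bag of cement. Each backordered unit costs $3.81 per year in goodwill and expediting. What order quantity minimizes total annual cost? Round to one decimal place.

Q* ≈ 7,861.4 bags

Annual demand D = 188 × 250 = 47,000.
With planned backorders, Q* = √(2DS/H) · √((H+B)/B).
√(2DS/H) = √(2 × 47,000 × 321 / 0.56) = 7340.446.
√((H+B)/B) = √((0.56+3.81)/3.81) = 1.0710.
Q* ≈ 7861.414.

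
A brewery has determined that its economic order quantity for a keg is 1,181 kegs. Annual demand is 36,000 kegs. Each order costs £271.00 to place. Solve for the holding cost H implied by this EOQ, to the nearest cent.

H ≈ £13.99

Squaring Q* = √(2DS/H) gives Q*² = 2DS/H.
From Q* = √(2DS/H): H = 2DS / Q*² = 2 × 36,000 × 271 / 1,181² = 13.9895.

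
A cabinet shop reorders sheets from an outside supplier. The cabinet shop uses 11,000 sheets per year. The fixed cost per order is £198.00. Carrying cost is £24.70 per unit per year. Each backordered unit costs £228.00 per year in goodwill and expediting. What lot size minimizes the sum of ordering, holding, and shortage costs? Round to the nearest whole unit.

Q* ≈ 442 sheets

With planned backorders, Q* = √(2DS/H) · √((H+B)/B).
√(2DS/H) = √(2 × 11,000 × 198 / 24.7) = 419.948.
√((H+B)/B) = √((24.7+228)/228) = 1.0528.
Q* ≈ 442.110.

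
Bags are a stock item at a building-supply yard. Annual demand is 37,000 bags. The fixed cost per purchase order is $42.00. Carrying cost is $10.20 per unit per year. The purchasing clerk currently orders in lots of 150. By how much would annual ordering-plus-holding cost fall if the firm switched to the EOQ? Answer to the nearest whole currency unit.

Extra cost ≈ $5,495 per year

EOQ = √(2DS/H) = √(2 × 37,000 × 42 / 10.2) ≈ 552.00.
Cost at Q* = (D/Q*)S + (Q*/2)H = √(2DSH) ≈ $5,630.42.
Cost at Q = 150: (37,000/150)×42 + (150/2)×10.2 = $10,360.00 + $765.00 = $11,125.00.
Excess = $11,125.00 − $5,630.42 = $5,494.58.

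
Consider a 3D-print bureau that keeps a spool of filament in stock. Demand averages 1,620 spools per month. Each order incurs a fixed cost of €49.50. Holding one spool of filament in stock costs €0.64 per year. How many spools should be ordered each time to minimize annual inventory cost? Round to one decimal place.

Q* ≈ 1,734.1 spools

Annual demand D = 1,620 × 12 = 19,440.
EOQ = √(2DS / H) = √(2 × 19,440 × 49.5 / 0.64).
= √(1,924,560 / 0.64) = √3,007,125 ≈ 1734.106.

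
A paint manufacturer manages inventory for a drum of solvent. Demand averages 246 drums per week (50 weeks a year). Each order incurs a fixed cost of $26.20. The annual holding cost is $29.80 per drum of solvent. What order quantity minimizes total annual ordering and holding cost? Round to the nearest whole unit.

Q* ≈ 147 drums

Annual demand D = 246 × 50 = 12,300.
EOQ = √(2DS / H) = √(2 × 12,300 × 26.2 / 29.8).
= √(644,520 / 29.8) = √21,628.1879 ≈ 147.065.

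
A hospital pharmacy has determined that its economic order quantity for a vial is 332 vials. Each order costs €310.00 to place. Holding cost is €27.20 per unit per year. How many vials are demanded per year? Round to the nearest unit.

The basic EOQ model gives Q* = √(2DS/H); rearrange for the unknown.
From Q* = √(2DS/H): D = Q*²H / (2S) = 332² × 27.2 / (2 × 310) = 4835.634.

D ≈ 4,836 vials per year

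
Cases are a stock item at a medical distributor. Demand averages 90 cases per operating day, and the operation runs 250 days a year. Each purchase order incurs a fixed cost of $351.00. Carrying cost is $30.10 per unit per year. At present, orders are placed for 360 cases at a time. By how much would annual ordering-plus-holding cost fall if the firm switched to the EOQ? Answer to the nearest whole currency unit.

Annual demand D = 90 × 250 = 22,500.
EOQ = √(2DS/H) = √(2 × 22,500 × 351 / 30.1) ≈ 724.40.
Cost at Q* = (D/Q*)S + (Q*/2)H = √(2DSH) ≈ $21,804.35.
Cost at Q = 360: (22,500/360)×351 + (360/2)×30.1 = $21,937.50 + $5,418.00 = $27,355.50.
Excess = $27,355.50 − $21,804.35 = $5,551.15.

Extra cost ≈ $5,551 per year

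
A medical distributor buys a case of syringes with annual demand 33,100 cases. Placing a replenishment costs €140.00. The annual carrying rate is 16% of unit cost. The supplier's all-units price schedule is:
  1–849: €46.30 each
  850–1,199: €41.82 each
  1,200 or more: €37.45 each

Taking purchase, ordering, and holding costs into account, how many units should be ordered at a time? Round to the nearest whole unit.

Q* ≈ 1,244 cases

Holding cost per unit per year at price C is H = 0.16·C.
Candidates are each tier's EOQ (if it falls in that tier) and each price-break quantity.
Tier 1 (€46.30): EOQ = 1118.5 exceeds tier's upper bound 849, so this tier is dominated.
EOQ at €41.82 = 1176.9 (feasible in tier 2): TC = 33,100×€41.82 + (33,100/1176.9)×140 + (1176.9/2)×0.16×€41.82 = €1,392,116.90.
EOQ at €37.45 = 1243.7 (feasible in tier 3): TC = 33,100×€37.45 + (33,100/1243.7)×140 + (1243.7/2)×0.16×€37.45 = €1,247,047.10.
Lowest total cost is €1,247,047.10 at Q = 1243.7.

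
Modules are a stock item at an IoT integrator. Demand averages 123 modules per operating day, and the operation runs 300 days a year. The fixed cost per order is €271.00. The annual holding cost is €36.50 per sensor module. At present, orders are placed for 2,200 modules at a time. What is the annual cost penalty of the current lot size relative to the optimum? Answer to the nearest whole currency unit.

Annual demand D = 123 × 300 = 36,900.
EOQ = √(2DS/H) = √(2 × 36,900 × 271 / 36.5) ≈ 740.23.
Cost at Q* = (D/Q*)S + (Q*/2)H = √(2DSH) ≈ €27,018.38.
Cost at Q = 2,200: (36,900/2,200)×271 + (2,200/2)×36.5 = €4,545.41 + €40,150.00 = €44,695.41.
Excess = €44,695.41 − €27,018.38 = €17,677.03.

Extra cost ≈ €17,677 per year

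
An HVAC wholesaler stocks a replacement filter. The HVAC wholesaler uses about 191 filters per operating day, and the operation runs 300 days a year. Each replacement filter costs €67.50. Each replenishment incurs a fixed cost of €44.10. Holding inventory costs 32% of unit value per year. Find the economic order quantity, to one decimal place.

Annual demand D = 191 × 300 = 57,300.
Holding cost H = 0.32 × €67.50 = €21.6000 per unit per year.
EOQ = √(2DS / H) = √(2 × 57,300 × 44.1 / 21.6).
= √(5,053,860 / 21.6) = √233,975 ≈ 483.710.

Q* ≈ 483.7 filters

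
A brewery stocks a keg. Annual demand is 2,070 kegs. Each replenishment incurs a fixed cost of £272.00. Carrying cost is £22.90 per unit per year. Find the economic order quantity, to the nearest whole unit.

Q* ≈ 222 kegs

EOQ = √(2DS / H) = √(2 × 2,070 × 272 / 22.9).
= √(1,126,080 / 22.9) = √49,173.7991 ≈ 221.752.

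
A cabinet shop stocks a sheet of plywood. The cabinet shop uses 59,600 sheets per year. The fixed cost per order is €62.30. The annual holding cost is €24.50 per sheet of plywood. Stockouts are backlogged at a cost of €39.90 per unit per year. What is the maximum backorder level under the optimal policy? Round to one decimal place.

S* ≈ 266.1 sheets

With planned backorders, Q* = √(2DS/H) · √((H+B)/B).
√(2DS/H) = √(2 × 59,600 × 62.3 / 24.5) = 550.553.
√((H+B)/B) = √((24.5+39.9)/39.9) = 1.2704.
Q* ≈ 699.448.
S* = Q* · H/(H+B) = 699.448 × 24.5/64.4 ≈ 266.094.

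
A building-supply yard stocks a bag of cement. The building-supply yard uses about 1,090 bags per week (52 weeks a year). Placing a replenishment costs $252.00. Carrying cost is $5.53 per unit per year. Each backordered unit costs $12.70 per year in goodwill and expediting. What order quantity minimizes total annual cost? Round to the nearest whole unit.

Q* ≈ 2,723 bags

Annual demand D = 1,090 × 52 = 56,680.
With planned backorders, Q* = √(2DS/H) · √((H+B)/B).
√(2DS/H) = √(2 × 56,680 × 252 / 5.53) = 2272.834.
√((H+B)/B) = √((5.53+12.7)/12.7) = 1.1981.
Q* ≈ 2723.072.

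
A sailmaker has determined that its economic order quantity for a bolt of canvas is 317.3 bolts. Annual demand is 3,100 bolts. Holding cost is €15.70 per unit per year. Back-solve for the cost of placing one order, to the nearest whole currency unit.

The basic EOQ model gives Q* = √(2DS/H); rearrange for the unknown.
From Q* = √(2DS/H): S = Q*²H / (2D) = 317.3² × 15.7 / (2 × 3,100) = 254.9459.

S ≈ €255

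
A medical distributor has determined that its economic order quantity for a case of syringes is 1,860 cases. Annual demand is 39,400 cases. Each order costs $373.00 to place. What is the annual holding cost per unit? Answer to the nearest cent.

Invert the EOQ relation Q*² = 2DS/H.
From Q* = √(2DS/H): H = 2DS / Q*² = 2 × 39,400 × 373 / 1,860² = 8.4959.

H ≈ $8.50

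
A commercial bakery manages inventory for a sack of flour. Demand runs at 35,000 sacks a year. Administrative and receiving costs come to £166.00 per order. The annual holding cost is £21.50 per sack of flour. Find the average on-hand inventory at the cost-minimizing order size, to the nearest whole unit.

Q* = √(2DS/H) = √(2 × 35,000 × 166 / 21.5) ≈ 735.16.
Average inventory = Q*/2 ≈ 735.16 / 2 = 367.582.

Average inventory ≈ 368 sacks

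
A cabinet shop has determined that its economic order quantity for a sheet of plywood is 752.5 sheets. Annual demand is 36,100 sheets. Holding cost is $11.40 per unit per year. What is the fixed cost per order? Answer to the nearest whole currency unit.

The basic EOQ model gives Q* = √(2DS/H); rearrange for the unknown.
From Q* = √(2DS/H): S = Q*²H / (2D) = 752.5² × 11.4 / (2 × 36,100) = 89.4089.

S ≈ $89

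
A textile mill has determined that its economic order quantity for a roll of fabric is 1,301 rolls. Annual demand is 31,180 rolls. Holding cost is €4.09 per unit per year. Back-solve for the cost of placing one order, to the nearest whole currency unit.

Invert the EOQ relation Q*² = 2DS/H.
From Q* = √(2DS/H): S = Q*²H / (2D) = 1,301² × 4.09 / (2 × 31,180) = 111.0125.

S ≈ €111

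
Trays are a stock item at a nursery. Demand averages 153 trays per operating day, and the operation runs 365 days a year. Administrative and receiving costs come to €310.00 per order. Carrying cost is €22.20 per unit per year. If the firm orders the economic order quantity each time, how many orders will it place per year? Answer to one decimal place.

N ≈ 44.7 orders per year

Annual demand D = 153 × 365 = 55,845.
Q* = √(2DS/H) = √(2 × 55,845 × 310 / 22.2) ≈ 1248.85.
Orders per year = D / Q* = 55,845 / 1248.85 ≈ 44.717.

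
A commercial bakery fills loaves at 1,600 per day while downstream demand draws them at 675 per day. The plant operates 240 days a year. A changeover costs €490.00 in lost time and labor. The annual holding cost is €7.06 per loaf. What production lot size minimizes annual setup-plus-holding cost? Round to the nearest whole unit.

Q* ≈ 6,237 loaves

Annual demand D = 675 × 240 = 162,000.
Production build-up factor (1 − d/p) = 1 − 675/1,600 = 0.5781.
Q* = √(2DS / (H(1 − d/p))) = √(2 × 162,000 × 490 / (7.06 × 0.5781)).
= √(158,760,000 / 4.0816) ≈ 6236.735.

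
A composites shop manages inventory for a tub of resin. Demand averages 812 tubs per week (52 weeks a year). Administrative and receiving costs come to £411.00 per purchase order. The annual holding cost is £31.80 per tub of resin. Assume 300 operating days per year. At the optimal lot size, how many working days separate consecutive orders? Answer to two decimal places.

Annual demand D = 812 × 52 = 42,224.
The optimal lot size = √(2DS/H) = √(2 × 42,224 × 411 / 31.8) ≈ 1044.73.
Cycle time = Q*/D × 300 = 1044.73 / 42,224 × 300 ≈ 7.423 days.

T ≈ 7.42 days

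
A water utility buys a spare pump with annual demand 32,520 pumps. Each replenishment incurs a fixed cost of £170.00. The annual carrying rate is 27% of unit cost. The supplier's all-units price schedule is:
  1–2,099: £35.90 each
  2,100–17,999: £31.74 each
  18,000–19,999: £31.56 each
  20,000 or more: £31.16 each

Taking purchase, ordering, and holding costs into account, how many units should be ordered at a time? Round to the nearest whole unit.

Holding cost per unit per year at price C is H = 0.27·C.
Candidates are each tier's EOQ (if it falls in that tier) and each price-break quantity.
EOQ at £35.90 = 1068.0 (feasible in tier 1): TC = 32,520×£35.90 + (32,520/1068.0)×170 + (1068.0/2)×0.27×£35.90 = £1,177,820.47.
EOQ at £31.74 = 1135.9 < 2100, so use break Q=2100: TC = 32,520×£31.74 + (32,520/2100.0)×170 + (2100.0/2)×0.27×£31.74 = £1,043,815.66.
EOQ at £31.56 = 1139.1 < 18000, so use break Q=18000: TC = 32,520×£31.56 + (32,520/18000.0)×170 + (18000.0/2)×0.27×£31.56 = £1,103,329.13.
EOQ at £31.16 = 1146.4 < 20000, so use break Q=20000: TC = 32,520×£31.16 + (32,520/20000.0)×170 + (20000.0/2)×0.27×£31.16 = £1,097,731.62.
Lowest total cost is £1,043,815.66 at Q = 2100.0.

Q* ≈ 2,100 pumps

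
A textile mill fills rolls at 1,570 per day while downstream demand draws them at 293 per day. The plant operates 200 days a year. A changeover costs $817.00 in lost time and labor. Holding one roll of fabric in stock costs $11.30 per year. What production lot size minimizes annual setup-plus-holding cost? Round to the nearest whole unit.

Annual demand D = 293 × 200 = 58,600.
Production build-up factor (1 − d/p) = 1 − 293/1,570 = 0.8134.
Q* = √(2DS / (H(1 − d/p))) = √(2 × 58,600 × 817 / (11.3 × 0.8134)).
= √(95,752,400 / 9.1911) ≈ 3227.676.

Q* ≈ 3,228 rolls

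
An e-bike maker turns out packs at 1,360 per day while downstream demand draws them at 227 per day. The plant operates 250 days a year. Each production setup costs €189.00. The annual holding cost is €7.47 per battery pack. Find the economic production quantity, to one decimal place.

Q* ≈ 1,856.6 packs

Annual demand D = 227 × 250 = 56,750.
Production build-up factor (1 − d/p) = 1 − 227/1,360 = 0.8331.
Q* = √(2DS / (H(1 − d/p))) = √(2 × 56,750 × 189 / (7.47 × 0.8331)).
= √(21,451,500 / 6.2232) ≈ 1856.620.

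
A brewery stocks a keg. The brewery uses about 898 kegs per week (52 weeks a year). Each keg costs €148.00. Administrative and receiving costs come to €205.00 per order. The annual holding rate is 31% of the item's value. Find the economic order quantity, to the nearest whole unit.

Q* ≈ 646 kegs

Annual demand D = 898 × 52 = 46,696.
Holding cost H = 0.31 × €148.00 = €45.8800 per unit per year.
EOQ = √(2DS / H) = √(2 × 46,696 × 205 / 45.88).
= √(19,145,360 / 45.88) = √417,292.0663 ≈ 645.981.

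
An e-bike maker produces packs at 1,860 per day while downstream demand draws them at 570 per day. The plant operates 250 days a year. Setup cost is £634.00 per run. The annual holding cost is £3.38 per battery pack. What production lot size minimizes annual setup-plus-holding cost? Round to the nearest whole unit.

Annual demand D = 570 × 250 = 142,500.
Production build-up factor (1 − d/p) = 1 − 570/1,860 = 0.6935.
Q* = √(2DS / (H(1 − d/p))) = √(2 × 142,500 × 634 / (3.38 × 0.6935)).
= √(180,690,000 / 2.3442) ≈ 8779.511.

Q* ≈ 8,780 packs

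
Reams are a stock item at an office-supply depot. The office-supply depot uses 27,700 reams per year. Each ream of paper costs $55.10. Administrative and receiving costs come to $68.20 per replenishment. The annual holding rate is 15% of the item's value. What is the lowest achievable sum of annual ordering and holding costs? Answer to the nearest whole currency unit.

Holding cost H = 0.15 × $55.10 = $8.2650 per unit per year.
Q* = √(2DS/H) = √(2 × 27,700 × 68.2 / 8.265) ≈ 676.12.
At the optimum the two cost components are equal, so total cost = 2·(Q*/2)H = Q*·H.
Minimum total = √(2DSH) = √(2 × 27,700 × 68.2 × 8.265) ≈ 5588.156.

TC* ≈ $5,588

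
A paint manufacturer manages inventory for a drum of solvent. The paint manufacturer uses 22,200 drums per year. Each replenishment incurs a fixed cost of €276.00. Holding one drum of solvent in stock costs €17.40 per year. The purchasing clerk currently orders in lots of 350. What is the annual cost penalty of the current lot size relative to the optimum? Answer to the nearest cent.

Extra cost ≈ €5,949.01 per year

EOQ = √(2DS/H) = √(2 × 22,200 × 276 / 17.4) ≈ 839.21.
Cost at Q* = (D/Q*)S + (Q*/2)H = √(2DSH) ≈ €14,602.28.
Cost at Q = 350: (22,200/350)×276 + (350/2)×17.4 = €17,506.29 + €3,045.00 = €20,551.29.
Excess = €20,551.29 − €14,602.28 = €5,949.01.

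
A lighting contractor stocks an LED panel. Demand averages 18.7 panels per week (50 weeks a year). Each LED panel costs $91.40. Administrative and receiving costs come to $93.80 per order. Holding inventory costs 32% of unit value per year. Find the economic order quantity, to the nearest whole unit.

Annual demand D = 18.7 × 50 = 935.
Holding cost H = 0.32 × $91.40 = $29.2480 per unit per year.
EOQ = √(2DS / H) = √(2 × 935 × 93.8 / 29.248).
= √(175,406 / 29.248) = √5,997.1964 ≈ 77.442.

Q* ≈ 77 panels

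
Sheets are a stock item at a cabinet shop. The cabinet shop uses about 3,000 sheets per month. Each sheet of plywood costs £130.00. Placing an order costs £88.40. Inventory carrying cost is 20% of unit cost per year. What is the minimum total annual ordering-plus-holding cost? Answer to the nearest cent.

TC* ≈ £12,864.09

Annual demand D = 3,000 × 12 = 36,000.
Holding cost H = 0.20 × £130.00 = £26.0000 per unit per year.
The optimal lot size = √(2DS/H) = √(2 × 36,000 × 88.4 / 26) ≈ 494.77.
At the optimum the two cost components are equal, so total cost = 2·(Q*/2)H = Q*·H.
Minimum total = √(2DSH) = √(2 × 36,000 × 88.4 × 26) ≈ 12864.090.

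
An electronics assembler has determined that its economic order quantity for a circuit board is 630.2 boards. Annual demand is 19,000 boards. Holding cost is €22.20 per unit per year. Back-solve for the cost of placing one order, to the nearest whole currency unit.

Squaring Q* = √(2DS/H) gives Q*² = 2DS/H.
From Q* = √(2DS/H): S = Q*²H / (2D) = 630.2² × 22.2 / (2 × 19,000) = 232.0204.

S ≈ €232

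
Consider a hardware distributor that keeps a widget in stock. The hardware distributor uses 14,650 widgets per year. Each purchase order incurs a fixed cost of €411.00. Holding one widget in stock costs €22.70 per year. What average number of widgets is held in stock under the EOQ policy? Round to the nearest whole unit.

The optimal lot size = √(2DS/H) = √(2 × 14,650 × 411 / 22.7) ≈ 728.35.
Average inventory = Q*/2 ≈ 728.35 / 2 = 364.176.

Average inventory ≈ 364 widgets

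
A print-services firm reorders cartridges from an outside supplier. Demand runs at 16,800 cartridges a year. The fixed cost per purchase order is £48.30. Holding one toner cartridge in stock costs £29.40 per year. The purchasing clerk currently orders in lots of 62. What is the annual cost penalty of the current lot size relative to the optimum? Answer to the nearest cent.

EOQ = √(2DS/H) = √(2 × 16,800 × 48.3 / 29.4) ≈ 234.95.
Cost at Q* = (D/Q*)S + (Q*/2)H = √(2DSH) ≈ £6,907.44.
Cost at Q = 62: (16,800/62)×48.3 + (62/2)×29.4 = £13,087.74 + £911.40 = £13,999.14.
Excess = £13,999.14 − £6,907.44 = £7,091.71.

Extra cost ≈ £7,091.71 per year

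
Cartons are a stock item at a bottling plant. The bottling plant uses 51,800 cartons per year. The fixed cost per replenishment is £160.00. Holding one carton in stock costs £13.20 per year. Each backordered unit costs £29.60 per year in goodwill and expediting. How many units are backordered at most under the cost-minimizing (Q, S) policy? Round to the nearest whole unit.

S* ≈ 416 cartons

With planned backorders, Q* = √(2DS/H) · √((H+B)/B).
√(2DS/H) = √(2 × 51,800 × 160 / 13.2) = 1120.606.
√((H+B)/B) = √((13.2+29.6)/29.6) = 1.2025.
Q* ≈ 1347.500.
S* = Q* · H/(H+B) = 1347.500 × 13.2/42.8 ≈ 415.584.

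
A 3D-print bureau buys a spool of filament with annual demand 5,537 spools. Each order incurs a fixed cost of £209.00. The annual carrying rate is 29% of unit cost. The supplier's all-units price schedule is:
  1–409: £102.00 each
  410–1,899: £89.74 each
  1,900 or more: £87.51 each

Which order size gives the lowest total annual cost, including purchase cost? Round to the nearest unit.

Q* ≈ 410 spools

Holding cost per unit per year at price C is H = 0.29·C.
For each price level, check whether its EOQ is feasible; otherwise the best quantity at that price is the breakpoint.
EOQ at £102.00 = 279.7 (feasible in tier 1): TC = 5,537×£102.00 + (5,537/279.7)×209 + (279.7/2)×0.29×£102.00 = £573,048.17.
EOQ at £89.74 = 298.2 < 410, so use break Q=410: TC = 5,537×£89.74 + (5,537/410.0)×209 + (410.0/2)×0.29×£89.74 = £505,047.94.
EOQ at £87.51 = 302.0 < 1900, so use break Q=1900: TC = 5,537×£87.51 + (5,537/1900.0)×209 + (1900.0/2)×0.29×£87.51 = £509,260.95.
Lowest total cost is £505,047.94 at Q = 410.0.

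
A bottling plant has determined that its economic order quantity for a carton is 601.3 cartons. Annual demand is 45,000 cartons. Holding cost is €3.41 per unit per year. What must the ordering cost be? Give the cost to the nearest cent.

Squaring Q* = √(2DS/H) gives Q*² = 2DS/H.
From Q* = √(2DS/H): S = Q*²H / (2D) = 601.3² × 3.41 / (2 × 45,000) = 13.6992.

S ≈ €13.70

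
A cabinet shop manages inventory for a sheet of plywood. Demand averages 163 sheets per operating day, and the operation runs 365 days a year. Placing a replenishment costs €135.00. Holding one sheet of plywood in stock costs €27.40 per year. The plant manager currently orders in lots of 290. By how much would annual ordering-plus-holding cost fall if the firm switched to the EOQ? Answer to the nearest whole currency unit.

Annual demand D = 163 × 365 = 59,495.
EOQ = √(2DS/H) = √(2 × 59,495 × 135 / 27.4) ≈ 765.68.
Cost at Q* = (D/Q*)S + (Q*/2)H = √(2DSH) ≈ €20,979.61.
Cost at Q = 290: (59,495/290)×135 + (290/2)×27.4 = €27,695.95 + €3,973.00 = €31,668.95.
Excess = €31,668.95 − €20,979.61 = €10,689.34.

Extra cost ≈ €10,689 per year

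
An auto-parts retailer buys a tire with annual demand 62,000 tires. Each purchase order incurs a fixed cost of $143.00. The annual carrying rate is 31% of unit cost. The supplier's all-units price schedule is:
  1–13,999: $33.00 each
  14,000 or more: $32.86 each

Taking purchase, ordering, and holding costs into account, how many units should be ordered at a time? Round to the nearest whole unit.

Holding cost per unit per year at price C is H = 0.31·C.
Evaluate total cost at each tier's feasible EOQ or, if the EOQ is below the tier, at the tier's minimum quantity.
EOQ at $33.00 = 1316.6 (feasible in tier 1): TC = 62,000×$33.00 + (62,000/1316.6)×143 + (1316.6/2)×0.31×$33.00 = $2,059,468.42.
EOQ at $32.86 = 1319.4 < 14000, so use break Q=14000: TC = 62,000×$32.86 + (62,000/14000.0)×143 + (14000.0/2)×0.31×$32.86 = $2,109,259.49.
Lowest total cost is $2,059,468.42 at Q = 1316.6.

Q* ≈ 1,317 tires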